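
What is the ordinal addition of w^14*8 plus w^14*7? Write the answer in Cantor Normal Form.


Ordinal addition w^14*8 + w^14*7:
Both terms have the same exponent 14.
w^e*c + w^e*d = w^e*(c+d).
Result = w^14*(8+7) = w^14*15

w^14*15


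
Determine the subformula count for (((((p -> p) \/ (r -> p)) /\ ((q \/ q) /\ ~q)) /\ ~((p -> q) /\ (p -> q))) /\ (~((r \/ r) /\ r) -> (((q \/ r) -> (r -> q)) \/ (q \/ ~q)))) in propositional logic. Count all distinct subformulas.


Formula: (((((p -> p) \/ (r -> p)) /\ ((q \/ q) /\ ~q)) /\ ~((p -> q) /\ (p -> q))) /\ (~((r \/ r) /\ r) -> (((q \/ r) -> (r -> q)) \/ (q \/ ~q))))
Subformulas found:
  1. r
  2. q
  3. p
  4. ~q
  5. (r -> q)
  6. (q \/ r)
  7. (r -> p)
  8. (r \/ r)
  9. (p -> p)
  10. (p -> q)
  11. (q \/ q)
  12. (q \/ ~q)
  13. ((r \/ r) /\ r)
  14. ((q \/ q) /\ ~q)
  15. ~((r \/ r) /\ r)
  16. ((q \/ r) -> (r -> q))
  17. ((p -> q) /\ (p -> q))
  18. ((p -> p) \/ (r -> p))
  19. ~((p -> q) /\ (p -> q))
  20. (((q \/ r) -> (r -> q)) \/ (q \/ ~q))
  21. (((p -> p) \/ (r -> p)) /\ ((q \/ q) /\ ~q))
  22. (~((r \/ r) /\ r) -> (((q \/ r) -> (r -> q)) \/ (q \/ ~q)))
  23. ((((p -> p) \/ (r -> p)) /\ ((q \/ q) /\ ~q)) /\ ~((p -> q) /\ (p -> q)))
  24. (((((p -> p) \/ (r -> p)) /\ ((q \/ q) /\ ~q)) /\ ~((p -> q) /\ (p -> q))) /\ (~((r \/ r) /\ r) -> (((q \/ r) -> (r -> q)) \/ (q \/ ~q))))
Total distinct subformulas = 24

24


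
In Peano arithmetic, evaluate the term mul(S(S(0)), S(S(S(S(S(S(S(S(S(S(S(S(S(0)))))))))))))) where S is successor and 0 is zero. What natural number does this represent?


mul(S^2(0), S^13(0)):
S^2(0) = 2
S^13(0) = 13
2 * 13 = 26

26


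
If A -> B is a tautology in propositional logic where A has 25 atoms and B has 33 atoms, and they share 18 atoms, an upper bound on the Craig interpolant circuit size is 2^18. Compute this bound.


Shared atoms = 18
Craig interpolant size bound = 2^18
= 262144

262144


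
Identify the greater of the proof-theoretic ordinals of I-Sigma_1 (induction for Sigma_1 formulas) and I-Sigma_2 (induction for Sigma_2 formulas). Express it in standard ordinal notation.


Proof-theoretic ordinal of I-Sigma_1 (induction for Sigma_1 formulas): omega^omega
Proof-theoretic ordinal of I-Sigma_2 (induction for Sigma_2 formulas): omega^(omega^omega)
Comparing: omega^omega < omega^(omega^omega).
The larger ordinal is omega^(omega^omega) (from I-Sigma_2 (induction for Sigma_2 formulas)).

omega^(omega^omega)


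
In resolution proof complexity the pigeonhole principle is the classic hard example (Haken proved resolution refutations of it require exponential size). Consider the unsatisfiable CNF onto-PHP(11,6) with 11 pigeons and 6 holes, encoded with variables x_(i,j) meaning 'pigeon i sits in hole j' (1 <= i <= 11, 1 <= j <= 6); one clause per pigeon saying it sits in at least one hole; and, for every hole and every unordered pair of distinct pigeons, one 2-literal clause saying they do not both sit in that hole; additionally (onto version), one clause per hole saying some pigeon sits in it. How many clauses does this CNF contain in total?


onto-PHP(11,6): 11 pigeons, 6 holes, 11*6 = 66 variables.
- pigeon clauses: one per pigeon -> 11 clauses
- hole clauses: 6 holes * C(11,2) = 6 * 55 -> 330 clauses
- onto clauses: one per hole -> 6 clauses
Total clauses = 11 + 330 + 6 = 347

347


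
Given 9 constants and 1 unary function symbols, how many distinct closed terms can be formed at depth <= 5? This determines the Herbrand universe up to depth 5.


Herbrand terms by depth:
Depth 0: 9 constants
Depth 1: 9 new terms (running total: 18)
Depth 2: 9 new terms (running total: 27)
Depth 3: 9 new terms (running total: 36)
Depth 4: 9 new terms (running total: 45)
Depth 5: 9 new terms (running total: 54)
Total distinct ground terms = 54

54


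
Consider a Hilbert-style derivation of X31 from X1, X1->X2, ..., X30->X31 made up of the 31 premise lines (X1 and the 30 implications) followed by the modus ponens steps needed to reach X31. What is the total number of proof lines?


We have 31 premise lines: X1 and 30 implications.
Each implication is detached once by MP, giving 30 MP lines.
31 premise lines + 30 MP lines = 61 total lines.

61


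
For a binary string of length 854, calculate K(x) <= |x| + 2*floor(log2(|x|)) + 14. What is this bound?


floor(log2(854)) = 9
2 * 9 = 18
K(x) <= 854 + 18 + 14 = 886

886


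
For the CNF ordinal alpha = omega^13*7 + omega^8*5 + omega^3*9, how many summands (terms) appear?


CNF: omega^13*7 + omega^8*5 + omega^3*9
Count the summands separated by '+':
  term 1: omega^13*7
  term 2: omega^8*5
  term 3: omega^3*9
Total terms = 3

3


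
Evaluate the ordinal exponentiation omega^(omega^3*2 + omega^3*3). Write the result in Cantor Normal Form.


omega^(omega^3*2 + omega^3*3):
Both terms of the exponent have the same exponent 3, so they merge: omega^3*2 + omega^3*3 = omega^3*(2+3) = omega^3*5.
omega raised to a CNF ordinal is a single CNF term: Result = omega^(omega^3*5)

omega^(omega^3*5)


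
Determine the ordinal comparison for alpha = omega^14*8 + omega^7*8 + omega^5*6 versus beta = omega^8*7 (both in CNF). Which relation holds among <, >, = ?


Compare term by term from highest exponent:
alpha = omega^14*8 + omega^7*8 + omega^5*6
beta = omega^8*7
Term 1: alpha has omega^14*8, beta has omega^8*7
Term 2: alpha has omega^7*8, beta has omega^0*0
Term 3: alpha has omega^5*6, beta has omega^0*0
Result: alpha > beta

alpha > beta


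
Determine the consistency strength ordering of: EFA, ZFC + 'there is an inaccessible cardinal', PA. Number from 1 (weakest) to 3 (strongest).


Ordering by consistency strength:
1. EFA
2. PA
3. ZFC + 'there is an inaccessible cardinal'


EFA=1, ZFC + 'there is an inaccessible cardinal'=3, PA=2


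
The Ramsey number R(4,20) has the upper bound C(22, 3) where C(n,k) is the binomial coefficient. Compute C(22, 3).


R(4,20) <= C(4+20-2, 4-1) = C(22, 3)
C(22, 3) = 22! / (3! * 19!)
= 1540

1540


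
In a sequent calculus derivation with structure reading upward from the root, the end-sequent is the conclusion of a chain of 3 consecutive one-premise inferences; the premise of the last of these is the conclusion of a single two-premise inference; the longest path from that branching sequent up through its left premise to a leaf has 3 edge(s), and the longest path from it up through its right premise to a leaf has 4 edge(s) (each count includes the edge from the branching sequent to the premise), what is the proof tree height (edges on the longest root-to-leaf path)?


Longest path through the left premise: 3 edges (measured from the branching sequent)
Longest path through the right premise: 4 edges
Height of the subtree rooted at the branching sequent: max(3, 4) = 4
The branching sequent sits 3 edges above the root (the chain of one-premise inferences), so height = 4 + 3 = 7

7


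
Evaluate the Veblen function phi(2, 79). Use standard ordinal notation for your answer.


phi(2, 79):
phi(2, beta) = zeta_beta (the beta-th zeta number, fixed point of epsilon).
phi(2, 79) = zeta_79

zeta_79


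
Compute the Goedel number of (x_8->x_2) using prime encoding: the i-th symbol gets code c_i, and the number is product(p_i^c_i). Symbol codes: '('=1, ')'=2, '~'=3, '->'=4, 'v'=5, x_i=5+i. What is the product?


Formula: (x_8->x_2)
Symbol codes: [1, 13, 4, 7, 2]
Primes: [2, 3, 5, 7, 11]
p_1^1 = 2^1 = 2
p_2^13 = 3^13 = 1594323
p_3^4 = 5^4 = 625
p_4^7 = 7^7 = 823543
p_5^2 = 11^2 = 121
Product = 198590273891336250

198590273891336250


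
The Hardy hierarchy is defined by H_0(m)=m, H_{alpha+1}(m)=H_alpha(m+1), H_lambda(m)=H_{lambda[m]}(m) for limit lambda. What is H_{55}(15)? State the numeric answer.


H_55(15):
For finite ordinals k, H_k(n) = n + k (each successor step adds 1).
H_55(15) = 15 + 55 = 70

70


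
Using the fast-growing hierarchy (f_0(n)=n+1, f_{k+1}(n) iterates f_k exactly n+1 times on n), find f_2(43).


f_2(43) = f_1^44(43)
f_1(m) = 2m + 1.
Iterating: f_1^k(n) = 2^k*(n+1) - 1.
f_2(43) = 2^44*(43+1) - 1 = 17592186044416*44 - 1 = 774056185954303

774056185954303


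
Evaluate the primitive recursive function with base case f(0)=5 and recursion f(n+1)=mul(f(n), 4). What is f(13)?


f(0) = 5
f(1) = mul(f(0), 4) = mul(5, 4) = 20
f(2) = mul(f(1), 4) = mul(20, 4) = 80
f(3) = mul(f(2), 4) = mul(80, 4) = 320
f(4) = mul(f(3), 4) = mul(320, 4) = 1280
f(5) = mul(f(4), 4) = mul(1280, 4) = 5120
f(6) = mul(f(5), 4) = mul(5120, 4) = 20480
f(7) = mul(f(6), 4) = mul(20480, 4) = 81920
f(8) = mul(f(7), 4) = mul(81920, 4) = 327680
f(9) = mul(f(8), 4) = mul(327680, 4) = 1310720
f(10) = mul(f(9), 4) = mul(1310720, 4) = 5242880
f(11) = mul(f(10), 4) = mul(5242880, 4) = 20971520
f(12) = mul(f(11), 4) = mul(20971520, 4) = 83886080
f(13) = mul(f(12), 4) = mul(83886080, 4) = 335544320


335544320


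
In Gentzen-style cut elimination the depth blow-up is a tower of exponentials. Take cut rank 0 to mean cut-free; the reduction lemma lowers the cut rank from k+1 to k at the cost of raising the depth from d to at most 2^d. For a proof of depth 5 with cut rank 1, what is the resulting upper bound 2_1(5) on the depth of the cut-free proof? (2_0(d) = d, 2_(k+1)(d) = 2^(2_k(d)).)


Each rank reduction sends depth d to at most 2^d; cut rank r needs r reductions.
2_0(5) = 5
2_1(5) = 2^5 = 32
Cut-free depth bound = 32

32


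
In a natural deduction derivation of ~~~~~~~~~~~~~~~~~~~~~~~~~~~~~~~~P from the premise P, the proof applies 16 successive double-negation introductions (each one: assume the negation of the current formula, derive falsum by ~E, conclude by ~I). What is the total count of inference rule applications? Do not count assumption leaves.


Each double-negation introduction (from C infer ~~C) uses 2 inference nodes: one ~E (C and ~C give falsum) and one ~I (discharge ~C).
16 double negations = 16 * 2 = 32 inference nodes.

32


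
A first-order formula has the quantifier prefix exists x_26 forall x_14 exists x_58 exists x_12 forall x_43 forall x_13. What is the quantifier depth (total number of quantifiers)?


Quantifier prefix has 6 quantifier symbols.
Quantifier depth = 6

6


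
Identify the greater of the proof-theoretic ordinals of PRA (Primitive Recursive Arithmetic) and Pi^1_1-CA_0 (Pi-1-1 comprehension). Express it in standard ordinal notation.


Proof-theoretic ordinal of PRA (Primitive Recursive Arithmetic): omega^omega
Proof-theoretic ordinal of Pi^1_1-CA_0 (Pi-1-1 comprehension): psi_0(Omega_omega)
Comparing: omega^omega < psi_0(Omega_omega).
The larger ordinal is psi_0(Omega_omega) (from Pi^1_1-CA_0 (Pi-1-1 comprehension)).

psi_0(Omega_omega)


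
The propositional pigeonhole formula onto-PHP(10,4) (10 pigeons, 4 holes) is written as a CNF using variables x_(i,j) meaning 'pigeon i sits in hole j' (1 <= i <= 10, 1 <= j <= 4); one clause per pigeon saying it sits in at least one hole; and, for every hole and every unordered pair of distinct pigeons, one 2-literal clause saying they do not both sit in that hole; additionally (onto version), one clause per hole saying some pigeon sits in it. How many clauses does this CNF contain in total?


onto-PHP(10,4): 10 pigeons, 4 holes, 10*4 = 40 variables.
- pigeon clauses: one per pigeon -> 10 clauses
- hole clauses: 4 holes * C(10,2) = 4 * 45 -> 180 clauses
- onto clauses: one per hole -> 4 clauses
Total clauses = 10 + 180 + 4 = 194

194


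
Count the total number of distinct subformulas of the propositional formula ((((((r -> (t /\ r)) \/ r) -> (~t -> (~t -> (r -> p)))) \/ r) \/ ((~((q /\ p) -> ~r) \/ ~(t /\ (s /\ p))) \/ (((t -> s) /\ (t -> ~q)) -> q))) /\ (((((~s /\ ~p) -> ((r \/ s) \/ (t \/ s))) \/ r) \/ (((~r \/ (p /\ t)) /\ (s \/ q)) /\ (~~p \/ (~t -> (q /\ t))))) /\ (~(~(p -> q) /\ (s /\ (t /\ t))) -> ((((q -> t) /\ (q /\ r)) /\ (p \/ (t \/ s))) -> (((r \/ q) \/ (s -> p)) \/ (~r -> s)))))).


Formula: ((((((r -> (t /\ r)) \/ r) -> (~t -> (~t -> (r -> p)))) \/ r) \/ ((~((q /\ p) -> ~r) \/ ~(t /\ (s /\ p))) \/ (((t -> s) /\ (t -> ~q)) -> q))) /\ (((((~s /\ ~p) -> ((r \/ s) \/ (t \/ s))) \/ r) \/ (((~r \/ (p /\ t)) /\ (s \/ q)) /\ (~~p \/ (~t -> (q /\ t))))) /\ (~(~(p -> q) /\ (s /\ (t /\ t))) -> ((((q -> t) /\ (q /\ r)) /\ (p \/ (t \/ s))) -> (((r \/ q) \/ (s -> p)) \/ (~r -> s))))))
Subformulas found:
  1. r
  2. p
  3. q
  4. s
  5. t
  6. ~t
  7. ~p
  8. ~s
  9. ~r
  10. ~q
  11. ~~p
  12. (t /\ r)
  13. (r -> p)
  14. (t -> s)
  15. (q -> t)
  16. (p -> q)
  17. (p /\ t)
  18. (s /\ p)
  19. (t /\ t)
  20. (r \/ q)
  21. (q /\ p)
  22. (r \/ s)
  23. (q /\ t)
  24. (s -> p)
  25. (s \/ q)
  26. (t \/ s)
  27. (q /\ r)
  28. (t -> ~q)
  29. (~r -> s)
  30. ~(p -> q)
  31. (~s /\ ~p)
  32. (r -> (t /\ r))
  33. (p \/ (t \/ s))
  34. (s /\ (t /\ t))
  35. (t /\ (s /\ p))
  36. ((q /\ p) -> ~r)
  37. (~t -> (q /\ t))
  38. (~r \/ (p /\ t))
  39. (~t -> (r -> p))
  40. ~(t /\ (s /\ p))
  41. ~((q /\ p) -> ~r)
  42. ((r -> (t /\ r)) \/ r)
  43. ((r \/ s) \/ (t \/ s))
  44. ((r \/ q) \/ (s -> p))
  45. ((q -> t) /\ (q /\ r))
  46. ((t -> s) /\ (t -> ~q))
  47. (~t -> (~t -> (r -> p)))
  48. (~~p \/ (~t -> (q /\ t)))
  49. ((~r \/ (p /\ t)) /\ (s \/ q))
  50. (((t -> s) /\ (t -> ~q)) -> q)
  51. (~(p -> q) /\ (s /\ (t /\ t)))
  52. ~(~(p -> q) /\ (s /\ (t /\ t)))
  53. (((r \/ q) \/ (s -> p)) \/ (~r -> s))
  54. ((~s /\ ~p) -> ((r \/ s) \/ (t \/ s)))
  55. (~((q /\ p) -> ~r) \/ ~(t /\ (s /\ p)))
  56. (((q -> t) /\ (q /\ r)) /\ (p \/ (t \/ s)))
  57. (((~s /\ ~p) -> ((r \/ s) \/ (t \/ s))) \/ r)
  58. (((r -> (t /\ r)) \/ r) -> (~t -> (~t -> (r -> p))))
  59. ((((r -> (t /\ r)) \/ r) -> (~t -> (~t -> (r -> p)))) \/ r)
  60. (((~r \/ (p /\ t)) /\ (s \/ q)) /\ (~~p \/ (~t -> (q /\ t))))
  61. ((~((q /\ p) -> ~r) \/ ~(t /\ (s /\ p))) \/ (((t -> s) /\ (t -> ~q)) -> q))
  62. ((((q -> t) /\ (q /\ r)) /\ (p \/ (t \/ s))) -> (((r \/ q) \/ (s -> p)) \/ (~r -> s)))
  63. ((((~s /\ ~p) -> ((r \/ s) \/ (t \/ s))) \/ r) \/ (((~r \/ (p /\ t)) /\ (s \/ q)) /\ (~~p \/ (~t -> (q /\ t)))))
  64. (~(~(p -> q) /\ (s /\ (t /\ t))) -> ((((q -> t) /\ (q /\ r)) /\ (p \/ (t \/ s))) -> (((r \/ q) \/ (s -> p)) \/ (~r -> s))))
  65. (((((r -> (t /\ r)) \/ r) -> (~t -> (~t -> (r -> p)))) \/ r) \/ ((~((q /\ p) -> ~r) \/ ~(t /\ (s /\ p))) \/ (((t -> s) /\ (t -> ~q)) -> q)))
  66. (((((~s /\ ~p) -> ((r \/ s) \/ (t \/ s))) \/ r) \/ (((~r \/ (p /\ t)) /\ (s \/ q)) /\ (~~p \/ (~t -> (q /\ t))))) /\ (~(~(p -> q) /\ (s /\ (t /\ t))) -> ((((q -> t) /\ (q /\ r)) /\ (p \/ (t \/ s))) -> (((r \/ q) \/ (s -> p)) \/ (~r -> s)))))
  67. ((((((r -> (t /\ r)) \/ r) -> (~t -> (~t -> (r -> p)))) \/ r) \/ ((~((q /\ p) -> ~r) \/ ~(t /\ (s /\ p))) \/ (((t -> s) /\ (t -> ~q)) -> q))) /\ (((((~s /\ ~p) -> ((r \/ s) \/ (t \/ s))) \/ r) \/ (((~r \/ (p /\ t)) /\ (s \/ q)) /\ (~~p \/ (~t -> (q /\ t))))) /\ (~(~(p -> q) /\ (s /\ (t /\ t))) -> ((((q -> t) /\ (q /\ r)) /\ (p \/ (t \/ s))) -> (((r \/ q) \/ (s -> p)) \/ (~r -> s))))))
Total distinct subformulas = 67

67


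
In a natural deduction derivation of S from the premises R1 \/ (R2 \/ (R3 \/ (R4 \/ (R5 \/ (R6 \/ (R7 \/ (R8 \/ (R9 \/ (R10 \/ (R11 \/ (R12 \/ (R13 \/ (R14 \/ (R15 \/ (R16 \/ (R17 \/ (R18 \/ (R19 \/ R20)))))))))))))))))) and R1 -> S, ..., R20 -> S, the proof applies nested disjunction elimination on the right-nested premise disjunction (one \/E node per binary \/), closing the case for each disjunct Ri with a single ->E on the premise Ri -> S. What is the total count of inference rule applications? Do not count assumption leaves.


The premise R1 \/ (R2 \/ (R3 \/ (R4 \/ (R5 \/ (R6 \/ (R7 \/ (R8 \/ (R9 \/ (R10 \/ (R11 \/ (R12 \/ (R13 \/ (R14 \/ (R15 \/ (R16 \/ (R17 \/ (R18 \/ (R19 \/ R20)))))))))))))))))) contains 20 disjuncts, hence 19 binary \/ connectives.
- Each binary \/ is eliminated once: 19 \/E nodes.
- Each of the 20 cases Ri derives S by one ->E with Ri -> S: 20 ->E nodes.
Total = 19 + 20 = 39

39


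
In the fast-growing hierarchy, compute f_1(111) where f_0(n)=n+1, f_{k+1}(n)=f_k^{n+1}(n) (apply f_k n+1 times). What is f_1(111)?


f_1(111) = f_0^112(111)
f_0 adds 1 each time, applied 112 times.
f_1(111) = 111 + 112 = 223

223


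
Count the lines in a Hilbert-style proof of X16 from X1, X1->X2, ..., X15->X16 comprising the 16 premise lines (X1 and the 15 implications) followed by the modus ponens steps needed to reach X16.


We have 16 premise lines: X1 and 15 implications.
Each implication is detached once by MP, giving 15 MP lines.
16 premise lines + 15 MP lines = 31 total lines.

31


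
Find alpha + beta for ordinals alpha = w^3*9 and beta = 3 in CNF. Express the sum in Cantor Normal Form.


Ordinal addition w^3*9 + 3:
Leading exponent of alpha (3) > leading exponent of beta (0).
Since alpha's term has higher exponent than beta's leading term,
the sum is simply alpha followed by beta.
Result = w^3*9 + 3

w^3*9 + 3


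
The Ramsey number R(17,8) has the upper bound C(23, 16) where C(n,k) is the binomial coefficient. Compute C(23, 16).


R(17,8) <= C(17+8-2, 17-1) = C(23, 16)
C(23, 16) = 23! / (16! * 7!)
= 245157

245157


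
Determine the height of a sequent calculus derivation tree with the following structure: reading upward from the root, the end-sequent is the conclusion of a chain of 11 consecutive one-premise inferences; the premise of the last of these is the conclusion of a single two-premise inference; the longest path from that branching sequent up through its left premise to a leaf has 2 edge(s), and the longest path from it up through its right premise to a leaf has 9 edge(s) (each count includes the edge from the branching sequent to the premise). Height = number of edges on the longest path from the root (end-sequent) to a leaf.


Longest path through the left premise: 2 edges (measured from the branching sequent)
Longest path through the right premise: 9 edges
Height of the subtree rooted at the branching sequent: max(2, 9) = 9
The branching sequent sits 11 edges above the root (the chain of one-premise inferences), so height = 9 + 11 = 20

20


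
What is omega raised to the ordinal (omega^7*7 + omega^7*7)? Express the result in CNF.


omega^(omega^7*7 + omega^7*7):
Both terms of the exponent have the same exponent 7, so they merge: omega^7*7 + omega^7*7 = omega^7*(7+7) = omega^7*14.
omega raised to a CNF ordinal is a single CNF term: Result = omega^(omega^7*14)

omega^(omega^7*14)


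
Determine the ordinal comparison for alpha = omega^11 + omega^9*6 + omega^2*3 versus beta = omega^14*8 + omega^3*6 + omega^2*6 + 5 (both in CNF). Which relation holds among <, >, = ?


Compare term by term from highest exponent:
alpha = omega^11 + omega^9*6 + omega^2*3
beta = omega^14*8 + omega^3*6 + omega^2*6 + 5
Term 1: alpha has omega^11*1, beta has omega^14*8
Term 2: alpha has omega^9*6, beta has omega^3*6
Term 3: alpha has omega^2*3, beta has omega^2*6
Term 4: alpha has omega^0*0, beta has omega^0*5
Result: alpha < beta

alpha < beta


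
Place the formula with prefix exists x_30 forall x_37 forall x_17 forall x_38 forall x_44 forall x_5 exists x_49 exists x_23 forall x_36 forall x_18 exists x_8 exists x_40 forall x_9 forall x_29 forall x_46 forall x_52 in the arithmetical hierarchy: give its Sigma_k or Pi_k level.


Leading quantifier is exists, so the class is Sigma.
Number of quantifier blocks = alternations + 1 = 5 + 1 = 6.
Classification: Sigma_6

Sigma_6


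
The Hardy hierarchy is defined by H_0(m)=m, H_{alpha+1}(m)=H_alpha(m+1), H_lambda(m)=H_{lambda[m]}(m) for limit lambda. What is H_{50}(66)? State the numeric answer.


H_50(66):
For finite ordinals k, H_k(n) = n + k (each successor step adds 1).
H_50(66) = 66 + 50 = 116

116


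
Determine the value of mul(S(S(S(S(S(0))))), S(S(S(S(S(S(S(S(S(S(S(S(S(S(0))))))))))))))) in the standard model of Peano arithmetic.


mul(S^5(0), S^14(0)):
S^5(0) = 5
S^14(0) = 14
5 * 14 = 70

70


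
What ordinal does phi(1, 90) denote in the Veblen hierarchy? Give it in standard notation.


phi(1, 90):
phi(1, beta) = epsilon_beta (the beta-th epsilon number).
phi(1, 90) = epsilon_90

epsilon_90


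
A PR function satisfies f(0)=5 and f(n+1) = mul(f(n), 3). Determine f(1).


f(0) = 5
f(1) = mul(f(0), 3) = mul(5, 3) = 15


15


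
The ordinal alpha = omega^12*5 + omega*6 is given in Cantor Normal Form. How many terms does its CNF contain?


CNF: omega^12*5 + omega*6
Count the summands separated by '+':
  term 1: omega^12*5
  term 2: omega*6
Total terms = 2

2


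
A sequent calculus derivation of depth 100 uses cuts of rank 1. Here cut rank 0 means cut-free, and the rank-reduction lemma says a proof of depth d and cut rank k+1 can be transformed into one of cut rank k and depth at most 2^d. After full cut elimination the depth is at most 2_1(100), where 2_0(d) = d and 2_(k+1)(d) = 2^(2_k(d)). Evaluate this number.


Each rank reduction sends depth d to at most 2^d; cut rank r needs r reductions.
2_0(100) = 100
2_1(100) = 2^100 = 1267650600228229401496703205376
Cut-free depth bound = 1267650600228229401496703205376

1267650600228229401496703205376


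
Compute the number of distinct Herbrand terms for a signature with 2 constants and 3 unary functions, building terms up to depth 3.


Herbrand terms by depth:
Depth 0: 2 constants
Depth 1: 6 new terms (running total: 8)
Depth 2: 18 new terms (running total: 26)
Depth 3: 54 new terms (running total: 80)
Total distinct ground terms = 80

80


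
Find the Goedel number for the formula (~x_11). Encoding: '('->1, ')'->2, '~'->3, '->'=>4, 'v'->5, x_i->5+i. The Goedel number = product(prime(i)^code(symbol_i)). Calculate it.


Formula: (~x_11)
Symbol codes: [1, 3, 16, 2]
Primes: [2, 3, 5, 7]
p_1^1 = 2^1 = 2
p_2^3 = 3^3 = 27
p_3^16 = 5^16 = 152587890625
p_4^2 = 7^2 = 49
Product = 403747558593750

403747558593750


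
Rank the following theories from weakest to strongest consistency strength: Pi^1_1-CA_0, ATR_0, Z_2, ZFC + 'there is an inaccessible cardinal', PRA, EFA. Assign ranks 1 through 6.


Ordering by consistency strength:
1. EFA
2. PRA
3. ATR_0
4. Pi^1_1-CA_0
5. Z_2
6. ZFC + 'there is an inaccessible cardinal'


Pi^1_1-CA_0=4, ATR_0=3, Z_2=5, ZFC + 'there is an inaccessible cardinal'=6, PRA=2, EFA=1


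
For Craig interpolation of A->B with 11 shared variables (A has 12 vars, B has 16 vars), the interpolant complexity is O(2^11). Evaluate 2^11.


Shared atoms = 11
Craig interpolant size bound = 2^11
= 2048

2048


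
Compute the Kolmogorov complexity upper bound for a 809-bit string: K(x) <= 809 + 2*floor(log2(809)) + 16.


floor(log2(809)) = 9
2 * 9 = 18
K(x) <= 809 + 18 + 16 = 843

843


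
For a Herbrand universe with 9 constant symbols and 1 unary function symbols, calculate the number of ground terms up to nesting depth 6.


Herbrand terms by depth:
Depth 0: 9 constants
Depth 1: 9 new terms (running total: 18)
Depth 2: 9 new terms (running total: 27)
Depth 3: 9 new terms (running total: 36)
Depth 4: 9 new terms (running total: 45)
Depth 5: 9 new terms (running total: 54)
Depth 6: 9 new terms (running total: 63)
Total distinct ground terms = 63

63


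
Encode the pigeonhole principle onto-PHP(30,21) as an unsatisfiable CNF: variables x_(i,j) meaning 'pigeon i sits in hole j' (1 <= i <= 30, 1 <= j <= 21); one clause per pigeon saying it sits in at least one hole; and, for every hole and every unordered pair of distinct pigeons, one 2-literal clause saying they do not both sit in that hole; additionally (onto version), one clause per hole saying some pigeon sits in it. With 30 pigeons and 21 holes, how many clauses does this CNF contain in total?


onto-PHP(30,21): 30 pigeons, 21 holes, 30*21 = 630 variables.
- pigeon clauses: one per pigeon -> 30 clauses
- hole clauses: 21 holes * C(30,2) = 21 * 435 -> 9135 clauses
- onto clauses: one per hole -> 21 clauses
Total clauses = 30 + 9135 + 21 = 9186

9186


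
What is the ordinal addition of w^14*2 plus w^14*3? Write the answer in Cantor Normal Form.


Ordinal addition w^14*2 + w^14*3:
Both terms have the same exponent 14.
w^e*c + w^e*d = w^e*(c+d).
Result = w^14*(2+3) = w^14*5

w^14*5


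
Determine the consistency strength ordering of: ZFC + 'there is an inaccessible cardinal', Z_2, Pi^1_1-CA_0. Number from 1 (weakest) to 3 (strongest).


Ordering by consistency strength:
1. Pi^1_1-CA_0
2. Z_2
3. ZFC + 'there is an inaccessible cardinal'


ZFC + 'there is an inaccessible cardinal'=3, Z_2=2, Pi^1_1-CA_0=1


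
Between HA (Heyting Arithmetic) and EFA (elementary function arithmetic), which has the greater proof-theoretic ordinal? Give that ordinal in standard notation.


Proof-theoretic ordinal of HA (Heyting Arithmetic): epsilon_0
Proof-theoretic ordinal of EFA (elementary function arithmetic): omega^3
Comparing: omega^3 < epsilon_0.
The larger ordinal is epsilon_0 (from HA (Heyting Arithmetic)).

epsilon_0


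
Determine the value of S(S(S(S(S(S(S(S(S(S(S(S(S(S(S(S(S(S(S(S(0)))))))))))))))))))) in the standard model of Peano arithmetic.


Counting successors applied to 0:
20 applications of S to 0 = 20

20


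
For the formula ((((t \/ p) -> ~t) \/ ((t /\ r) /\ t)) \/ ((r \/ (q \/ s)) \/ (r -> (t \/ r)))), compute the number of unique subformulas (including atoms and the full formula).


Formula: ((((t \/ p) -> ~t) \/ ((t /\ r) /\ t)) \/ ((r \/ (q \/ s)) \/ (r -> (t \/ r))))
Subformulas found:
  1. r
  2. q
  3. s
  4. t
  5. p
  6. ~t
  7. (t /\ r)
  8. (t \/ r)
  9. (q \/ s)
  10. (t \/ p)
  11. ((t /\ r) /\ t)
  12. (r \/ (q \/ s))
  13. (r -> (t \/ r))
  14. ((t \/ p) -> ~t)
  15. ((r \/ (q \/ s)) \/ (r -> (t \/ r)))
  16. (((t \/ p) -> ~t) \/ ((t /\ r) /\ t))
  17. ((((t \/ p) -> ~t) \/ ((t /\ r) /\ t)) \/ ((r \/ (q \/ s)) \/ (r -> (t \/ r))))
Total distinct subformulas = 17

17


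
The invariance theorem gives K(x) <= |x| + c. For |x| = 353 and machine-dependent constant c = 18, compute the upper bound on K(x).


K(x) <= |x| + c = 353 + 18 = 371

371


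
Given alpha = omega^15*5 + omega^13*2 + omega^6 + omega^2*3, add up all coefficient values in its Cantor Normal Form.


CNF: omega^15*5 + omega^13*2 + omega^6 + omega^2*3
Coefficients: 5 + 2 + 1 + 3 = 11

11


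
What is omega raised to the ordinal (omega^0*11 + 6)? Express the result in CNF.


omega^(omega^0*11 + 6):
omega^0 = 1, so the exponent is 11 + 6 = 17 (finite ordinal addition).
Result = omega^17, already a single CNF term.

omega^17


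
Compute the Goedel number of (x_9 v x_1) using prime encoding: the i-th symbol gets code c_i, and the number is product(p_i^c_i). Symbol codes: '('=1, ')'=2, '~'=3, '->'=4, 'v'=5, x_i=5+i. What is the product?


Formula: (x_9 v x_1)
Symbol codes: [1, 14, 5, 6, 2]
Primes: [2, 3, 5, 7, 11]
p_1^1 = 2^1 = 2
p_2^14 = 3^14 = 4782969
p_3^5 = 5^5 = 3125
p_4^6 = 7^6 = 117649
p_5^2 = 11^2 = 121
Product = 425550586910006250

425550586910006250


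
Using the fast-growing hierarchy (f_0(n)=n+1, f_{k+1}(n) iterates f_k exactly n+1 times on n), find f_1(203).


f_1(203) = f_0^204(203)
f_0 adds 1 each time, applied 204 times.
f_1(203) = 203 + 204 = 407

407


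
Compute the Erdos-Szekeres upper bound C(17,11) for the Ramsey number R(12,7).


R(12,7) <= C(12+7-2, 12-1) = C(17, 11)
C(17, 11) = 17! / (11! * 6!)
= 12376

12376


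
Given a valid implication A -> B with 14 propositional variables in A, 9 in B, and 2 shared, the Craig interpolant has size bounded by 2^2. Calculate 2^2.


Shared atoms = 2
Craig interpolant size bound = 2^2
= 4

4


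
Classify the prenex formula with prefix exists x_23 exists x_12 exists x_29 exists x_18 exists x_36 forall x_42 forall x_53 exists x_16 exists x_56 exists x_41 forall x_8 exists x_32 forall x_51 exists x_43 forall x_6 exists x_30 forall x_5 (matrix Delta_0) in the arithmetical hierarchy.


Leading quantifier is exists, so the class is Sigma.
Number of quantifier blocks = alternations + 1 = 9 + 1 = 10.
Classification: Sigma_10

Sigma_10


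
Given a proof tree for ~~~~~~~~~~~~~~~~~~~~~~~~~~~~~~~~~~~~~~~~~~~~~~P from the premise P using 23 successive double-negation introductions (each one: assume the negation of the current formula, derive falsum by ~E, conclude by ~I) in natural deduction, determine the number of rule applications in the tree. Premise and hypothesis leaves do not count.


Each double-negation introduction (from C infer ~~C) uses 2 inference nodes: one ~E (C and ~C give falsum) and one ~I (discharge ~C).
23 double negations = 23 * 2 = 46 inference nodes.

46


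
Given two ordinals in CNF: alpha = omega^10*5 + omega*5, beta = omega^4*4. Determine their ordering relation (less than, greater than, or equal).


Compare term by term from highest exponent:
alpha = omega^10*5 + omega*5
beta = omega^4*4
Term 1: alpha has omega^10*5, beta has omega^4*4
Term 2: alpha has omega^1*5, beta has omega^0*0
Result: alpha > beta

alpha > beta


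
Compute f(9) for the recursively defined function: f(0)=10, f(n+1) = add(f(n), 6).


f(0) = 10
f(1) = add(f(0), 6) = add(10, 6) = 16
f(2) = add(f(1), 6) = add(16, 6) = 22
f(3) = add(f(2), 6) = add(22, 6) = 28
f(4) = add(f(3), 6) = add(28, 6) = 34
f(5) = add(f(4), 6) = add(34, 6) = 40
f(6) = add(f(5), 6) = add(40, 6) = 46
f(7) = add(f(6), 6) = add(46, 6) = 52
f(8) = add(f(7), 6) = add(52, 6) = 58
f(9) = add(f(8), 6) = add(58, 6) = 64


64


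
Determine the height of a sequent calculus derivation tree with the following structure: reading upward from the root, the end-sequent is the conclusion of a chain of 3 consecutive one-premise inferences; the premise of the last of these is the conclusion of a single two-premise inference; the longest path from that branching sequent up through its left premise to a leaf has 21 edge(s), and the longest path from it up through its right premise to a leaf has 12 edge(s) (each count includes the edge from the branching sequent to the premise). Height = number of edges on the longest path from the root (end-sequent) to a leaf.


Longest path through the left premise: 21 edges (measured from the branching sequent)
Longest path through the right premise: 12 edges
Height of the subtree rooted at the branching sequent: max(21, 12) = 21
The branching sequent sits 3 edges above the root (the chain of one-premise inferences), so height = 21 + 3 = 24

24


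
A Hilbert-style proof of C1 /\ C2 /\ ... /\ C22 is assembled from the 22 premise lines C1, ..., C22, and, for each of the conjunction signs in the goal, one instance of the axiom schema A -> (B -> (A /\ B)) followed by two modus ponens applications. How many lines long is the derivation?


Conjoining 22 premises:
- 22 premise lines
- the goal has 21 conjunction signs; each costs 1 axiom instance + 2 MP = 3 lines: 3 * 21 = 63
Total = 22 + 63 = 85 lines.

85


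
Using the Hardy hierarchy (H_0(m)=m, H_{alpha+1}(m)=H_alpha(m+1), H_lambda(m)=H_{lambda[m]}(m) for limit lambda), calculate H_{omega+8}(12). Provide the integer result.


H_{omega+8}(12):
Unwind the 8 successor steps: H_{omega+8}(12) = H_omega(12+8) = H_omega(20).
H_omega(m) = H_m(m) = m + m = 2m.
Result = 2 * 20 = 40

40


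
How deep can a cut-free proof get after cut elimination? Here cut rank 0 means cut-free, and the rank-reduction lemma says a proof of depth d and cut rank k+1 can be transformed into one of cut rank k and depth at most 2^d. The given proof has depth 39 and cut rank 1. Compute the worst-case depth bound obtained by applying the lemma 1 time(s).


Each rank reduction sends depth d to at most 2^d; cut rank r needs r reductions.
2_0(39) = 39
2_1(39) = 2^39 = 549755813888
Cut-free depth bound = 549755813888

549755813888


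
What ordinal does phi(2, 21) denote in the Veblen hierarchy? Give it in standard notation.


phi(2, 21):
phi(2, beta) = zeta_beta (the beta-th zeta number, fixed point of epsilon).
phi(2, 21) = zeta_21

zeta_21


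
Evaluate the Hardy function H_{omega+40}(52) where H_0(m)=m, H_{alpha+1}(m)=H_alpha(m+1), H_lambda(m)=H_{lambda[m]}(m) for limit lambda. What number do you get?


H_{omega+40}(52):
Unwind the 40 successor steps: H_{omega+40}(52) = H_omega(52+40) = H_omega(92).
H_omega(m) = H_m(m) = m + m = 2m.
Result = 2 * 92 = 184

184


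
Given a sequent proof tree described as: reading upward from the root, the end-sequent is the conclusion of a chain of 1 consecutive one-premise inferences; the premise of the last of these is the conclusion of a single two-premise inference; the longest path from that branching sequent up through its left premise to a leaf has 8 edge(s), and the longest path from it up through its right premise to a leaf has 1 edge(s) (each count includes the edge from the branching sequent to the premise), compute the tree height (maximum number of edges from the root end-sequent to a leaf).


Longest path through the left premise: 8 edges (measured from the branching sequent)
Longest path through the right premise: 1 edges
Height of the subtree rooted at the branching sequent: max(8, 1) = 8
The branching sequent sits 1 edges above the root (the chain of one-premise inferences), so height = 8 + 1 = 9

9


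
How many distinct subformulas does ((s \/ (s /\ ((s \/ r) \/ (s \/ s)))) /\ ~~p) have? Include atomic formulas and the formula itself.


Formula: ((s \/ (s /\ ((s \/ r) \/ (s \/ s)))) /\ ~~p)
Subformulas found:
  1. s
  2. r
  3. p
  4. ~p
  5. ~~p
  6. (s \/ r)
  7. (s \/ s)
  8. ((s \/ r) \/ (s \/ s))
  9. (s /\ ((s \/ r) \/ (s \/ s)))
  10. (s \/ (s /\ ((s \/ r) \/ (s \/ s))))
  11. ((s \/ (s /\ ((s \/ r) \/ (s \/ s)))) /\ ~~p)
Total distinct subformulas = 11

11


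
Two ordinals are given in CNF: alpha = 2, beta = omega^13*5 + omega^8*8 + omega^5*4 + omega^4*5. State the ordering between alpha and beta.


Compare term by term from highest exponent:
alpha = 2
beta = omega^13*5 + omega^8*8 + omega^5*4 + omega^4*5
Term 1: alpha has omega^0*2, beta has omega^13*5
Term 2: alpha has omega^0*0, beta has omega^8*8
Term 3: alpha has omega^0*0, beta has omega^5*4
Term 4: alpha has omega^0*0, beta has omega^4*5
Result: alpha < beta

alpha < beta


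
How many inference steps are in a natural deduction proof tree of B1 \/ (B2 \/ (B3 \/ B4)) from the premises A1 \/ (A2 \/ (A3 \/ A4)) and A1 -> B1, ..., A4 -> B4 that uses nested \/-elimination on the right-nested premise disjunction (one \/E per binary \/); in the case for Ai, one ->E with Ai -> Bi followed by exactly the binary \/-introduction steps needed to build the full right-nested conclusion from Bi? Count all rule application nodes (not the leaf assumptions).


Constructive dilemma with 4 branches, all disjunctions right-nested:
- \/E: the premise has 3 binary \/, each eliminated once: 3 nodes.
- ->E: one per case (Ai with Ai -> Bi gives Bi): 4 nodes.
- \/I: in case i < n, Bi needs 1 step to form Bi \/ (B(i+1) \/ ...) and then i-1 steps to prepend B(i-1), ..., B1, i.e. i steps; in case i = n, B4 needs 3 prepend steps.
  \/I total = (1 + 2 + ... + 3) + 3 = 6 + 3 = 9 nodes.
Total = 3 + 4 + 9 = 16

16


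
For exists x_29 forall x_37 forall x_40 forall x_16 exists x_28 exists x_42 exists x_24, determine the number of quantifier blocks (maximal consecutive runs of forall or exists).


Alternations = 2.
Blocks = alternations + 1 = 3

3


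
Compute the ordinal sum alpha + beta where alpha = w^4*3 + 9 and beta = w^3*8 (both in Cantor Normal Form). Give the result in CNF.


Ordinal addition (w^4*3 + 9) + w^3*8:
alpha's leading term has exponent 4 > beta's exponent 3, so it survives.
alpha's tail term has exponent 0 < beta's exponent 3, so it is absorbed by beta.
In ordinal addition, any term followed by a strictly larger-exponent term is absorbed.
Result = w^4*3 + w^3*8

w^4*3 + w^3*8


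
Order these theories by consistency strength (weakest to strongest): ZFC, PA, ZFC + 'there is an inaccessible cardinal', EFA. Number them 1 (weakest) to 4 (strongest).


Ordering by consistency strength:
1. EFA
2. PA
3. ZFC
4. ZFC + 'there is an inaccessible cardinal'


ZFC=3, PA=2, ZFC + 'there is an inaccessible cardinal'=4, EFA=1


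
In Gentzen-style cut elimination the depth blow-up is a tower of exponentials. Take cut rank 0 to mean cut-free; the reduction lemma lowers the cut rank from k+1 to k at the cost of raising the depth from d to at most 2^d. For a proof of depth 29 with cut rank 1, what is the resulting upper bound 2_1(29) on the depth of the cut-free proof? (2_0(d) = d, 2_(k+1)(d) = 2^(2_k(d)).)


Each rank reduction sends depth d to at most 2^d; cut rank r needs r reductions.
2_0(29) = 29
2_1(29) = 2^29 = 536870912
Cut-free depth bound = 536870912

536870912


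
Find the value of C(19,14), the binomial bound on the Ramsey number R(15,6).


R(15,6) <= C(15+6-2, 15-1) = C(19, 14)
C(19, 14) = 19! / (14! * 5!)
= 11628

11628


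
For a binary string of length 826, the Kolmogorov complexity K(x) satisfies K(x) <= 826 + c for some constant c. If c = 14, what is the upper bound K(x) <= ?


K(x) <= |x| + c = 826 + 14 = 840

840


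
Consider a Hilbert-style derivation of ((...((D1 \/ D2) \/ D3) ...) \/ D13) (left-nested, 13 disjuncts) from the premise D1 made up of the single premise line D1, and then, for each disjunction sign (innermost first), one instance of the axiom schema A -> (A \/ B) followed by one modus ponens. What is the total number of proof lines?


Building the left-nested 13-ary disjunction from D1:
- 1 premise line (D1)
- 13 disjuncts means 12 disjunction signs; each needs 1 axiom instance + 1 MP = 2 lines: 2 * 12 = 24
Total = 1 + 24 = 25 lines.

25


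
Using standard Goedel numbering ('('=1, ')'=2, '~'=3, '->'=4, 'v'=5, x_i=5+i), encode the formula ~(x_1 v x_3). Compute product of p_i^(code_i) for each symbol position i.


Formula: ~(x_1 v x_3)
Symbol codes: [3, 1, 6, 5, 8, 2]
Primes: [2, 3, 5, 7, 11, 13]
p_1^3 = 2^3 = 8
p_2^1 = 3^1 = 3
p_3^6 = 5^6 = 15625
p_4^5 = 7^5 = 16807
p_5^8 = 11^8 = 214358881
p_6^2 = 13^2 = 169
Product = 228322995559283625000

228322995559283625000


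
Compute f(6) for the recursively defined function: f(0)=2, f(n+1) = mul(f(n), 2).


f(0) = 2
f(1) = mul(f(0), 2) = mul(2, 2) = 4
f(2) = mul(f(1), 2) = mul(4, 2) = 8
f(3) = mul(f(2), 2) = mul(8, 2) = 16
f(4) = mul(f(3), 2) = mul(16, 2) = 32
f(5) = mul(f(4), 2) = mul(32, 2) = 64
f(6) = mul(f(5), 2) = mul(64, 2) = 128


128


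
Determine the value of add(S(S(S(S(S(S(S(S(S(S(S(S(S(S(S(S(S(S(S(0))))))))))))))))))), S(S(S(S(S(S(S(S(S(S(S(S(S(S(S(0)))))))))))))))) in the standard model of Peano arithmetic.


add(S^19(0), S^15(0)):
S^19(0) = 19
S^15(0) = 15
19 + 15 = 34

34


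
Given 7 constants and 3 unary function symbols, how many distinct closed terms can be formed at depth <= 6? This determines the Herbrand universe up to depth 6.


Herbrand terms by depth:
Depth 0: 7 constants
Depth 1: 21 new terms (running total: 28)
Depth 2: 63 new terms (running total: 91)
Depth 3: 189 new terms (running total: 280)
Depth 4: 567 new terms (running total: 847)
Depth 5: 1701 new terms (running total: 2548)
Depth 6: 5103 new terms (running total: 7651)
Total distinct ground terms = 7651

7651


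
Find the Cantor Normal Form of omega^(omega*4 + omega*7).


omega^(omega*4 + omega*7):
Both terms of the exponent have the same exponent 1, so they merge: omega*4 + omega*7 = omega*(4+7) = omega*11.
omega raised to a CNF ordinal is a single CNF term: Result = omega^(omega*11)

omega^(omega*11)


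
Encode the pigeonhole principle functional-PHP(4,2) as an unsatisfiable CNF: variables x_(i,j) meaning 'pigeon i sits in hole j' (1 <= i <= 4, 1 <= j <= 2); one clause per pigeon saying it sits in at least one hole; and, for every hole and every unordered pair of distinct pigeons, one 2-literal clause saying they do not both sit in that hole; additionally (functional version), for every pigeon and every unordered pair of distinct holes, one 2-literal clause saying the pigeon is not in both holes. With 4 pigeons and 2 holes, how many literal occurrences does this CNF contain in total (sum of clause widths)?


functional-PHP(4,2): 4 pigeons, 2 holes, 4*2 = 8 variables.
- pigeon clauses: one per pigeon -> 4 clauses of width 2 -> 8 literals
- hole clauses: 2 holes * C(4,2) = 2 * 6 -> 12 clauses of width 2 -> 24 literals
- functional clauses: 4 pigeons * C(2,2) = 4 * 1 -> 4 clauses of width 2 -> 8 literals
Total literal occurrences = 8 + 24 + 8 = 40

40
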